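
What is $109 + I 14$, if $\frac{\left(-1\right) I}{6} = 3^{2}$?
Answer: $-647$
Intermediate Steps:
$I = -54$ ($I = - 6 \cdot 3^{2} = \left(-6\right) 9 = -54$)
$109 + I 14 = 109 - 756 = -647$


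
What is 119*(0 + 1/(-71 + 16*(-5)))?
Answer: -119/151 ≈ -0.78808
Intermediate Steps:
119*(0 + 1/(-71 + 16*(-5))) = 119*(0 + 1/(-71 - 80)) = 119*(0 + 1/(-151)) = 119*(0 - 1/151) = 119*(-1/151) = -119/151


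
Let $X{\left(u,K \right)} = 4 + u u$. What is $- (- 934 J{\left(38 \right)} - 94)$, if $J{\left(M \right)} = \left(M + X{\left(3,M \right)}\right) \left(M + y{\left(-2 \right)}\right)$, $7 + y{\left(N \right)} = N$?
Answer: $1381480$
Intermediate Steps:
$y{\left(N \right)} = -7 + N$
$X{\left(u,K \right)} = 4 + u^{2}$
$J{\left(M \right)} = \left(-9 + M\right) \left(13 + M\right)$ ($J{\left(M \right)} = \left(M + \left(4 + 3^{2}\right)\right) \left(M - 9\right) = \left(M + \left(4 + 9\right)\right) \left(M - 9\right) = \left(M + 13\right) \left(-9 + M\right) = \left(13 + M\right) \left(-9 + M\right) = \left(-9 + M\right) \left(13 + M\right)$)
$- (- 934 J{\left(38 \right)} - 94) = - (- 934 \left(-117 + 38^{2} + 4 \cdot 38\right) - 94) = - (- 934 \left(-117 + 1444 + 152\right) - 94) = - (\left(-934\right) 1479 - 94) = - (-1381386 - 94) = \left(-1\right) \left(-1381480\right) = 1381480$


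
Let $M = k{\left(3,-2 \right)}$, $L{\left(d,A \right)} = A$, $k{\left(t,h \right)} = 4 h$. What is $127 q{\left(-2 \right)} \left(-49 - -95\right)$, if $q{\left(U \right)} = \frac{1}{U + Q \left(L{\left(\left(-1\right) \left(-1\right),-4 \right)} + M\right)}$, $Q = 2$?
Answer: $- \frac{2921}{13} \approx -224.69$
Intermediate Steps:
$M = -8$ ($M = 4 \left(-2\right) = -8$)
$q{\left(U \right)} = \frac{1}{-24 + U}$ ($q{\left(U \right)} = \frac{1}{U + 2 \left(-4 - 8\right)} = \frac{1}{U + 2 \left(-12\right)} = \frac{1}{U - 24} = \frac{1}{-24 + U}$)
$127 q{\left(-2 \right)} \left(-49 - -95\right) = \frac{127}{-24 - 2} \left(-49 - -95\right) = \frac{127}{-26} \left(-49 + 95\right) = 127 \left(- \frac{1}{26}\right) 46 = \left(- \frac{127}{26}\right) 46 = - \frac{2921}{13}$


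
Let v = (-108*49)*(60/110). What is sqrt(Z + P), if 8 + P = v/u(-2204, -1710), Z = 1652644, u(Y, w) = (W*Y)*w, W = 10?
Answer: sqrt(6071077500774242)/60610 ≈ 1285.5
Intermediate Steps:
u(Y, w) = 10*Y*w (u(Y, w) = (10*Y)*w = 10*Y*w)
v = -31752/11 (v = -317520/110 = -5292*6/11 = -31752/11 ≈ -2886.5)
P = -46064041/5757950 (P = -8 - 31752/(11*(10*(-2204)*(-1710))) = -8 - 31752/11/37688400 = -8 - 31752/11*1/37688400 = -8 - 441/5757950 = -46064041/5757950 ≈ -8.0001)
sqrt(Z + P) = sqrt(1652644 - 46064041/5757950) = sqrt(9515795455759/5757950) = sqrt(6071077500774242)/60610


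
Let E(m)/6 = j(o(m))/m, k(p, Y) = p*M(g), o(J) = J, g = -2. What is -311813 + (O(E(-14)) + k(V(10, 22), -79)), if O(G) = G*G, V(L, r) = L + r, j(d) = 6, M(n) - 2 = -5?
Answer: -15283217/49 ≈ -3.1190e+5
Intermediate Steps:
M(n) = -3 (M(n) = 2 - 5 = -3)
k(p, Y) = -3*p (k(p, Y) = p*(-3) = -3*p)
E(m) = 36/m (E(m) = 6*(6/m) = 36/m)
O(G) = G²
-311813 + (O(E(-14)) + k(V(10, 22), -79)) = -311813 + ((36/(-14))² - 3*(10 + 22)) = -311813 + ((36*(-1/14))² - 3*32) = -311813 + ((-18/7)² - 96) = -311813 + (324/49 - 96) = -311813 - 4380/49 = -15283217/49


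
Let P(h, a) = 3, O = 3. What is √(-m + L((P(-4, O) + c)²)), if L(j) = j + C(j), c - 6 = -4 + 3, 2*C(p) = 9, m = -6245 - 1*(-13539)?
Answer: I*√28902/2 ≈ 85.003*I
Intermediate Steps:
m = 7294 (m = -6245 + 13539 = 7294)
C(p) = 9/2 (C(p) = (½)*9 = 9/2)
c = 5 (c = 6 + (-4 + 3) = 6 - 1 = 5)
L(j) = 9/2 + j (L(j) = j + 9/2 = 9/2 + j)
√(-m + L((P(-4, O) + c)²)) = √(-1*7294 + (9/2 + (3 + 5)²)) = √(-7294 + (9/2 + 8²)) = √(-7294 + (9/2 + 64)) = √(-7294 + 137/2) = √(-14451/2) = I*√28902/2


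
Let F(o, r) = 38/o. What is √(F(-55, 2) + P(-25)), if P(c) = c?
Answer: 3*I*√8635/55 ≈ 5.0686*I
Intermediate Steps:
√(F(-55, 2) + P(-25)) = √(38/(-55) - 25) = √(38*(-1/55) - 25) = √(-38/55 - 25) = √(-1413/55) = 3*I*√8635/55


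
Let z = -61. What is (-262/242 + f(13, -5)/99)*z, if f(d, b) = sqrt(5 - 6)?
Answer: 7991/121 - 61*I/99 ≈ 66.041 - 0.61616*I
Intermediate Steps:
f(d, b) = I (f(d, b) = sqrt(-1) = I)
(-262/242 + f(13, -5)/99)*z = (-262/242 + I/99)*(-61) = (-262*1/242 + I*(1/99))*(-61) = (-131/121 + I/99)*(-61) = 7991/121 - 61*I/99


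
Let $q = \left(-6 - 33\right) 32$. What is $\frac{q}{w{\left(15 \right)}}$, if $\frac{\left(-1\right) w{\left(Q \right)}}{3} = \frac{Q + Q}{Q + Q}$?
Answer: $416$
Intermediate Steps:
$w{\left(Q \right)} = -3$ ($w{\left(Q \right)} = - 3 \frac{Q + Q}{Q + Q} = - 3 \frac{2 Q}{2 Q} = - 3 \cdot 2 Q \frac{1}{2 Q} = \left(-3\right) 1 = -3$)
$q = -1248$ ($q = \left(-39\right) 32 = -1248$)
$\frac{q}{w{\left(15 \right)}} = - \frac{1248}{-3} = \left(-1248\right) \left(- \frac{1}{3}\right) = 416$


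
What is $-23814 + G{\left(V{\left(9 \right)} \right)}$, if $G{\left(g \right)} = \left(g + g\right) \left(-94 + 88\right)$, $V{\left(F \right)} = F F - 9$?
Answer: $-24678$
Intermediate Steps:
$V{\left(F \right)} = -9 + F^{2}$ ($V{\left(F \right)} = F^{2} - 9 = -9 + F^{2}$)
$G{\left(g \right)} = - 12 g$ ($G{\left(g \right)} = 2 g \left(-6\right) = - 12 g$)
$-23814 + G{\left(V{\left(9 \right)} \right)} = -23814 - 12 \left(-9 + 9^{2}\right) = -23814 - 12 \left(-9 + 81\right) = -23814 - 864 = -24678$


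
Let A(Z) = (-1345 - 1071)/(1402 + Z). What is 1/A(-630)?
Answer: -193/604 ≈ -0.31954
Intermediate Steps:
A(Z) = -2416/(1402 + Z)
1/A(-630) = 1/(-2416/(1402 - 630)) = 1/(-2416/772) = 1/(-2416*1/772) = 1/(-604/193) = -193/604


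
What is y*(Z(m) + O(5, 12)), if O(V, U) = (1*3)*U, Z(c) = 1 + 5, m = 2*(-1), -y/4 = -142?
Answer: 23856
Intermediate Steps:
y = 568 (y = -4*(-142) = 568)
m = -2
Z(c) = 6
O(V, U) = 3*U
y*(Z(m) + O(5, 12)) = 568*(6 + 3*12) = 568*(6 + 36) = 568*42 = 23856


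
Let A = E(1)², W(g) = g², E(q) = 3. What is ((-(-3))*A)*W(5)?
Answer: 675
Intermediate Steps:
A = 9 (A = 3² = 9)
((-(-3))*A)*W(5) = (-(-3)*9)*5² = (-3*(-1)*9)*25 = (3*9)*25 = 27*25 = 675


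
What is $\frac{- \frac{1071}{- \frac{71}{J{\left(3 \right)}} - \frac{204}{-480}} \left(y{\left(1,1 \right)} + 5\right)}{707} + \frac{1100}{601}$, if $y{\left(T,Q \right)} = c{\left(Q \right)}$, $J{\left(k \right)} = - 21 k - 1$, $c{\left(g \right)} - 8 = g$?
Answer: $- \frac{357399340}{29804191} \approx -11.992$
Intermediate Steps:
$c{\left(g \right)} = 8 + g$
$J{\left(k \right)} = -1 - 21 k$
$y{\left(T,Q \right)} = 8 + Q$
$\frac{- \frac{1071}{- \frac{71}{J{\left(3 \right)}} - \frac{204}{-480}} \left(y{\left(1,1 \right)} + 5\right)}{707} + \frac{1100}{601} = \frac{- \frac{1071}{- \frac{71}{-1 - 63} - \frac{204}{-480}} \left(\left(8 + 1\right) + 5\right)}{707} + \frac{1100}{601} = - \frac{1071}{- \frac{71}{-1 - 63} - - \frac{17}{40}} \left(9 + 5\right) \frac{1}{707} + 1100 \cdot \frac{1}{601} = - \frac{1071}{- \frac{71}{-64} + \frac{17}{40}} \cdot 14 \cdot \frac{1}{707} + \frac{1100}{601} = - \frac{1071}{\left(-71\right) \left(- \frac{1}{64}\right) + \frac{17}{40}} \cdot 14 \cdot \frac{1}{707} + \frac{1100}{601} = - \frac{1071}{\frac{71}{64} + \frac{17}{40}} \cdot 14 \cdot \frac{1}{707} + \frac{1100}{601} = - \frac{1071}{\frac{491}{320}} \cdot 14 \cdot \frac{1}{707} + \frac{1100}{601} = \left(-1071\right) \frac{320}{491} \cdot 14 \cdot \frac{1}{707} + \frac{1100}{601} = \left(- \frac{342720}{491}\right) 14 \cdot \frac{1}{707} + \frac{1100}{601} = \left(- \frac{4798080}{491}\right) \frac{1}{707} + \frac{1100}{601} = - \frac{685440}{49591} + \frac{1100}{601} = - \frac{357399340}{29804191}$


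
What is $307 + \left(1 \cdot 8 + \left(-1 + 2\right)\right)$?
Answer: $316$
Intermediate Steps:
$307 + \left(1 \cdot 8 + \left(-1 + 2\right)\right) = 307 + \left(8 + 1\right) = 307 + 9 = 316$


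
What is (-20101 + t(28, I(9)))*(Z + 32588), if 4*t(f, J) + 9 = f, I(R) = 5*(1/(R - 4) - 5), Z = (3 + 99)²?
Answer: -863977980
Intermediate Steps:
Z = 10404 (Z = 102² = 10404)
I(R) = -25 + 5/(-4 + R) (I(R) = 5*(1/(-4 + R) - 5) = 5*(-5 + 1/(-4 + R)) = -25 + 5/(-4 + R))
t(f, J) = -9/4 + f/4
(-20101 + t(28, I(9)))*(Z + 32588) = (-20101 + (-9/4 + (¼)*28))*(10404 + 32588) = (-20101 + (-9/4 + 7))*42992 = (-20101 + 19/4)*42992 = -80385/4*42992 = -863977980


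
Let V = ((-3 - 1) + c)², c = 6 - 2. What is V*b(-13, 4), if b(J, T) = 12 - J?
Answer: 0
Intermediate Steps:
c = 4
V = 0 (V = ((-3 - 1) + 4)² = (-4 + 4)² = 0² = 0)
V*b(-13, 4) = 0*(12 - 1*(-13)) = 0*(12 + 13) = 0*25 = 0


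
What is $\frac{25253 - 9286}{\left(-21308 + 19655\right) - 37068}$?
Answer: $- \frac{15967}{38721} \approx -0.41236$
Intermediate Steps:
$\frac{25253 - 9286}{\left(-21308 + 19655\right) - 37068} = \frac{15967}{-1653 - 37068} = \frac{15967}{-38721} = 15967 \left(- \frac{1}{38721}\right) = - \frac{15967}{38721}$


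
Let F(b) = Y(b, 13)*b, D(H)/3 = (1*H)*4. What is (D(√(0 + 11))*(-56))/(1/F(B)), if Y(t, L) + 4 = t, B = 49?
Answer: -1481760*√11 ≈ -4.9144e+6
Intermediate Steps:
Y(t, L) = -4 + t
D(H) = 12*H (D(H) = 3*((1*H)*4) = 3*(H*4) = 3*(4*H) = 12*H)
F(b) = b*(-4 + b) (F(b) = (-4 + b)*b = b*(-4 + b))
(D(√(0 + 11))*(-56))/(1/F(B)) = ((12*√(0 + 11))*(-56))/(1/(49*(-4 + 49))) = ((12*√11)*(-56))/(1/(49*45)) = (-672*√11)/(1/2205) = -672*√11*2205 = -1481760*√11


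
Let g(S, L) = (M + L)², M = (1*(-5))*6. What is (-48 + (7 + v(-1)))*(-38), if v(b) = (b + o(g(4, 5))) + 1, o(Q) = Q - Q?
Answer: 1558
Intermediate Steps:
M = -30 (M = -5*6 = -30)
g(S, L) = (-30 + L)²
o(Q) = 0
v(b) = 1 + b (v(b) = (b + 0) + 1 = b + 1 = 1 + b)
(-48 + (7 + v(-1)))*(-38) = (-48 + (7 + (1 - 1)))*(-38) = (-48 + (7 + 0))*(-38) = (-48 + 7)*(-38) = -41*(-38) = 1558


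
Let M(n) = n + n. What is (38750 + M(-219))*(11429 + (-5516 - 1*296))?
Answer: 215198504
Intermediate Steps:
M(n) = 2*n
(38750 + M(-219))*(11429 + (-5516 - 1*296)) = (38750 + 2*(-219))*(11429 + (-5516 - 1*296)) = (38750 - 438)*(11429 + (-5516 - 296)) = 38312*(11429 - 5812) = 38312*5617 = 215198504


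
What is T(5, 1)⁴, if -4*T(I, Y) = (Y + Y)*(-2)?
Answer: 1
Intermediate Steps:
T(I, Y) = Y (T(I, Y) = -(Y + Y)*(-2)/4 = -2*Y*(-2)/4 = -(-1)*Y = Y)
T(5, 1)⁴ = 1⁴ = 1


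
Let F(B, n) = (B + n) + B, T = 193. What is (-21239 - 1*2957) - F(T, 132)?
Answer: -24714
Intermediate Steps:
F(B, n) = n + 2*B
(-21239 - 1*2957) - F(T, 132) = (-21239 - 1*2957) - (132 + 2*193) = (-21239 - 2957) - (132 + 386) = -24196 - 1*518 = -24196 - 518 = -24714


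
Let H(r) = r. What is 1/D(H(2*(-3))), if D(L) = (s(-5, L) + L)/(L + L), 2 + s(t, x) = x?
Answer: 6/7 ≈ 0.85714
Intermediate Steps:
s(t, x) = -2 + x
D(L) = (-2 + 2*L)/(2*L) (D(L) = ((-2 + L) + L)/(L + L) = (-2 + 2*L)/((2*L)) = (-2 + 2*L)*(1/(2*L)) = (-2 + 2*L)/(2*L))
1/D(H(2*(-3))) = 1/((-1 + 2*(-3))/((2*(-3)))) = 1/((-1 - 6)/(-6)) = 1/(-1/6*(-7)) = 1/(7/6) = 6/7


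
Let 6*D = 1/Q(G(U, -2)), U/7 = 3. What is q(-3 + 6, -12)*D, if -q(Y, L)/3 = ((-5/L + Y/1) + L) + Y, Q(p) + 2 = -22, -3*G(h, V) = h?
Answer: -67/576 ≈ -0.11632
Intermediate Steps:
U = 21 (U = 7*3 = 21)
G(h, V) = -h/3
Q(p) = -24 (Q(p) = -2 - 22 = -24)
q(Y, L) = -6*Y - 3*L + 15/L (q(Y, L) = -3*(((-5/L + Y/1) + L) + Y) = -3*(((-5/L + Y*1) + L) + Y) = -3*(((-5/L + Y) + L) + Y) = -3*(((Y - 5/L) + L) + Y) = -3*((L + Y - 5/L) + Y) = -3*(L - 5/L + 2*Y) = -6*Y - 3*L + 15/L)
D = -1/144 (D = (⅙)/(-24) = (⅙)*(-1/24) = -1/144 ≈ -0.0069444)
q(-3 + 6, -12)*D = (-6*(-3 + 6) - 3*(-12) + 15/(-12))*(-1/144) = (-6*3 + 36 + 15*(-1/12))*(-1/144) = (-18 + 36 - 5/4)*(-1/144) = (67/4)*(-1/144) = -67/576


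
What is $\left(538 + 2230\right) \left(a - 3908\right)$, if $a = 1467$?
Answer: $-6756688$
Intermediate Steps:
$\left(538 + 2230\right) \left(a - 3908\right) = \left(538 + 2230\right) \left(1467 - 3908\right) = 2768 \left(-2441\right) = -6756688$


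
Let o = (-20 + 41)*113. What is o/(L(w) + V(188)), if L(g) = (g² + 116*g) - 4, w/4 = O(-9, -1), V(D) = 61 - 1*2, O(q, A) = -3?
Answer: -2373/1193 ≈ -1.9891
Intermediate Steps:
V(D) = 59 (V(D) = 61 - 2 = 59)
o = 2373 (o = 21*113 = 2373)
w = -12 (w = 4*(-3) = -12)
L(g) = -4 + g² + 116*g
o/(L(w) + V(188)) = 2373/((-4 + (-12)² + 116*(-12)) + 59) = 2373/((-4 + 144 - 1392) + 59) = 2373/(-1252 + 59) = 2373/(-1193) = 2373*(-1/1193) = -2373/1193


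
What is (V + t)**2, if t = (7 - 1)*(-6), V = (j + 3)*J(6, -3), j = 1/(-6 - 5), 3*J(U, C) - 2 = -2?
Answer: 1296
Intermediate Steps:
J(U, C) = 0 (J(U, C) = 2/3 + (1/3)*(-2) = 2/3 - 2/3 = 0)
j = -1/11 (j = 1/(-11) = -1/11 ≈ -0.090909)
V = 0 (V = (-1/11 + 3)*0 = (32/11)*0 = 0)
t = -36 (t = 6*(-6) = -36)
(V + t)**2 = (0 - 36)**2 = (-36)**2 = 1296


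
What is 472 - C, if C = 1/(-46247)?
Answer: 21828585/46247 ≈ 472.00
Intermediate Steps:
C = -1/46247 ≈ -2.1623e-5
472 - C = 472 - 1*(-1/46247) = 472 + 1/46247 = 21828585/46247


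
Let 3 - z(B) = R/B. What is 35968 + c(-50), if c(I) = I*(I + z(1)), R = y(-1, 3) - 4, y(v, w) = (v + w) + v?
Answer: 38168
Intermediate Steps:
y(v, w) = w + 2*v
R = -3 (R = (3 + 2*(-1)) - 4 = (3 - 2) - 4 = 1 - 4 = -3)
z(B) = 3 + 3/B (z(B) = 3 - (-3)/B = 3 + 3/B)
c(I) = I*(6 + I) (c(I) = I*(I + (3 + 3/1)) = I*(I + (3 + 3*1)) = I*(I + (3 + 3)) = I*(I + 6) = I*(6 + I))
35968 + c(-50) = 35968 - 50*(6 - 50) = 35968 - 50*(-44) = 35968 + 2200 = 38168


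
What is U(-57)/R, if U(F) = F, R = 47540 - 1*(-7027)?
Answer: -19/18189 ≈ -0.0010446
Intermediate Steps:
R = 54567 (R = 47540 + 7027 = 54567)
U(-57)/R = -57/54567 = -57*1/54567 = -19/18189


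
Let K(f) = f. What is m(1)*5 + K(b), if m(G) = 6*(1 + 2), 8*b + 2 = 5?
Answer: 723/8 ≈ 90.375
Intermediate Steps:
b = 3/8 (b = -¼ + (⅛)*5 = -¼ + 5/8 = 3/8 ≈ 0.37500)
m(G) = 18 (m(G) = 6*3 = 18)
m(1)*5 + K(b) = 18*5 + 3/8 = 90 + 3/8 = 723/8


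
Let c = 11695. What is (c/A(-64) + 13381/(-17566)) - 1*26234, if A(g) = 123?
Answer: -56477864105/2160618 ≈ -26140.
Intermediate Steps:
(c/A(-64) + 13381/(-17566)) - 1*26234 = (11695/123 + 13381/(-17566)) - 1*26234 = (11695*(1/123) + 13381*(-1/17566)) - 26234 = (11695/123 - 13381/17566) - 26234 = 203788507/2160618 - 26234 = -56477864105/2160618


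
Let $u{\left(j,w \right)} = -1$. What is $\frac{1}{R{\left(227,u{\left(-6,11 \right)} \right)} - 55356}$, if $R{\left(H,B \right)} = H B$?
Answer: $- \frac{1}{55583} \approx -1.7991 \cdot 10^{-5}$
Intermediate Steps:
$R{\left(H,B \right)} = B H$
$\frac{1}{R{\left(227,u{\left(-6,11 \right)} \right)} - 55356} = \frac{1}{\left(-1\right) 227 - 55356} = \frac{1}{-227 - 55356} = \frac{1}{-55583} = - \frac{1}{55583}$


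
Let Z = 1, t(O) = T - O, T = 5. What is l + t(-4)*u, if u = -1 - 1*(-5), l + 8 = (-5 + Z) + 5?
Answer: 29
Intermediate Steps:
t(O) = 5 - O
l = -7 (l = -8 + ((-5 + 1) + 5) = -8 + (-4 + 5) = -8 + 1 = -7)
u = 4 (u = -1 + 5 = 4)
l + t(-4)*u = -7 + (5 - 1*(-4))*4 = -7 + (5 + 4)*4 = -7 + 9*4 = -7 + 36 = 29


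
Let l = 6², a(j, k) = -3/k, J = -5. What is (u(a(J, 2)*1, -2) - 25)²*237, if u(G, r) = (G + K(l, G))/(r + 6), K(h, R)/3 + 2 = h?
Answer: 237/64 ≈ 3.7031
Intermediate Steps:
l = 36
K(h, R) = -6 + 3*h
u(G, r) = (102 + G)/(6 + r) (u(G, r) = (G + (-6 + 3*36))/(r + 6) = (G + (-6 + 108))/(6 + r) = (G + 102)/(6 + r) = (102 + G)/(6 + r))
(u(a(J, 2)*1, -2) - 25)²*237 = ((102 - 3/2*1)/(6 - 2) - 25)²*237 = ((102 - 3*½*1)/4 - 25)²*237 = ((102 - 3/2*1)/4 - 25)²*237 = ((102 - 3/2)/4 - 25)²*237 = ((¼)*(201/2) - 25)²*237 = (201/8 - 25)²*237 = (⅛)²*237 = (1/64)*237 = 237/64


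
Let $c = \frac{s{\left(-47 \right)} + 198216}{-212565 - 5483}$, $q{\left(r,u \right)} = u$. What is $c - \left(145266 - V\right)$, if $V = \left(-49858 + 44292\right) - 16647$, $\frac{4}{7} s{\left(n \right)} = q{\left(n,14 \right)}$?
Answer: $- \frac{73037318465}{436096} \approx -1.6748 \cdot 10^{5}$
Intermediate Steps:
$s{\left(n \right)} = \frac{49}{2}$ ($s{\left(n \right)} = \frac{7}{4} \cdot 14 = \frac{49}{2}$)
$V = -22213$ ($V = -5566 - 16647 = -22213$)
$c = - \frac{396481}{436096}$ ($c = \frac{\frac{49}{2} + 198216}{-212565 - 5483} = \frac{396481}{2 \left(-218048\right)} = \frac{396481}{2} \left(- \frac{1}{218048}\right) = - \frac{396481}{436096} \approx -0.90916$)
$c - \left(145266 - V\right) = - \frac{396481}{436096} - \left(145266 - -22213\right) = - \frac{396481}{436096} - \left(145266 + 22213\right) = - \frac{396481}{436096} - 167479 = - \frac{73037318465}{436096}$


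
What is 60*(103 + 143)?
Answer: 14760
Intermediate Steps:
60*(103 + 143) = 60*246 = 14760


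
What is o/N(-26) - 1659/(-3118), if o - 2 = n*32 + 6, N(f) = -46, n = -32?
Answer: 1622101/71714 ≈ 22.619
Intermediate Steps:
o = -1016 (o = 2 + (-32*32 + 6) = 2 + (-1024 + 6) = 2 - 1018 = -1016)
o/N(-26) - 1659/(-3118) = -1016/(-46) - 1659/(-3118) = -1016*(-1/46) - 1659*(-1/3118) = 508/23 + 1659/3118 = 1622101/71714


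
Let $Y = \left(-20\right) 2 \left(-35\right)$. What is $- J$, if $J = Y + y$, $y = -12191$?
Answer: $10791$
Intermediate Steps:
$Y = 1400$ ($Y = \left(-40\right) \left(-35\right) = 1400$)
$J = -10791$ ($J = 1400 - 12191 = -10791$)
$- J = \left(-1\right) \left(-10791\right) = 10791$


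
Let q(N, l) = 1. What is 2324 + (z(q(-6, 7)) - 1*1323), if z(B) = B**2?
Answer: 1002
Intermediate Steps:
2324 + (z(q(-6, 7)) - 1*1323) = 2324 + (1**2 - 1*1323) = 2324 + (1 - 1323) = 2324 - 1322 = 1002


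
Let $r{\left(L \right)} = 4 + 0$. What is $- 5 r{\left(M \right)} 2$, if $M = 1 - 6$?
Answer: $-40$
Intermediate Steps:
$M = -5$ ($M = 1 - 6 = -5$)
$r{\left(L \right)} = 4$
$- 5 r{\left(M \right)} 2 = \left(-5\right) 4 \cdot 2 = \left(-20\right) 2 = -40$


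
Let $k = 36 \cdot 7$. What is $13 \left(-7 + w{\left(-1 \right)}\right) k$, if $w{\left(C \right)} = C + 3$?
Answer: $-16380$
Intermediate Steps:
$w{\left(C \right)} = 3 + C$
$k = 252$
$13 \left(-7 + w{\left(-1 \right)}\right) k = 13 \left(-7 + \left(3 - 1\right)\right) 252 = 13 \left(-7 + 2\right) 252 = 13 \left(-5\right) 252 = \left(-65\right) 252 = -16380$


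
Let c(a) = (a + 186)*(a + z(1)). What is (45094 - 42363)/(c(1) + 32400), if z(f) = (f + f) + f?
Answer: 2731/33148 ≈ 0.082388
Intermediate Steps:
z(f) = 3*f (z(f) = 2*f + f = 3*f)
c(a) = (3 + a)*(186 + a) (c(a) = (a + 186)*(a + 3*1) = (186 + a)*(a + 3) = (186 + a)*(3 + a) = (3 + a)*(186 + a))
(45094 - 42363)/(c(1) + 32400) = (45094 - 42363)/((558 + 1**2 + 189*1) + 32400) = 2731/((558 + 1 + 189) + 32400) = 2731/(748 + 32400) = 2731/33148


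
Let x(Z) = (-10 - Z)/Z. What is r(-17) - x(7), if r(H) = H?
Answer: -102/7 ≈ -14.571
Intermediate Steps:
x(Z) = (-10 - Z)/Z
r(-17) - x(7) = -17 - (-10 - 1*7)/7 = -17 - (-10 - 7)/7 = -17 - (-17)/7 = -17 - 1*(-17/7) = -17 + 17/7 = -102/7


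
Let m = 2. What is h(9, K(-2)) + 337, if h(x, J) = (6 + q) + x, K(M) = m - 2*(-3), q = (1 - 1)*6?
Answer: 352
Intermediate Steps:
q = 0 (q = 0*6 = 0)
K(M) = 8 (K(M) = 2 - 2*(-3) = 2 + 6 = 8)
h(x, J) = 6 + x (h(x, J) = (6 + 0) + x = 6 + x)
h(9, K(-2)) + 337 = (6 + 9) + 337 = 15 + 337 = 352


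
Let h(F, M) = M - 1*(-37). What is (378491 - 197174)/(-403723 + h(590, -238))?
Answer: -181317/403924 ≈ -0.44889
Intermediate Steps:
h(F, M) = 37 + M (h(F, M) = M + 37 = 37 + M)
(378491 - 197174)/(-403723 + h(590, -238)) = (378491 - 197174)/(-403723 + (37 - 238)) = 181317/(-403723 - 201) = 181317/(-403924) = 181317*(-1/403924) = -181317/403924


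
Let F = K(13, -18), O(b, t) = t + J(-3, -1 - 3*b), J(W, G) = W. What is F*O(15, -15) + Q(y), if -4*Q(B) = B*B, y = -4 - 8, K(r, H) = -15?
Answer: 234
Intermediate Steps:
O(b, t) = -3 + t (O(b, t) = t - 3 = -3 + t)
y = -12
Q(B) = -B²/4 (Q(B) = -B*B/4 = -B²/4)
F = -15
F*O(15, -15) + Q(y) = -15*(-3 - 15) - ¼*(-12)² = -15*(-18) - ¼*144 = 270 - 36 = 234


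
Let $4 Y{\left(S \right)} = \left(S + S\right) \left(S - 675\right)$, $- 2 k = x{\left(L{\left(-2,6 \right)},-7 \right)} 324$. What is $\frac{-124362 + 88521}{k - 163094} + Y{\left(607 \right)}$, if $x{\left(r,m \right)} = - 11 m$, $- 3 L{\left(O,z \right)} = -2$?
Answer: $- \frac{3623336543}{175568} \approx -20638.0$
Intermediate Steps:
$L{\left(O,z \right)} = \frac{2}{3}$ ($L{\left(O,z \right)} = \left(- \frac{1}{3}\right) \left(-2\right) = \frac{2}{3}$)
$k = -12474$ ($k = - \frac{\left(-11\right) \left(-7\right) 324}{2} = - \frac{77 \cdot 324}{2} = \left(- \frac{1}{2}\right) 24948 = -12474$)
$Y{\left(S \right)} = \frac{S \left(-675 + S\right)}{2}$ ($Y{\left(S \right)} = \frac{\left(S + S\right) \left(S - 675\right)}{4} = \frac{2 S \left(-675 + S\right)}{4} = \frac{S \left(-675 + S\right)}{2}$)
$\frac{-124362 + 88521}{k - 163094} + Y{\left(607 \right)} = \frac{-124362 + 88521}{-12474 - 163094} + \frac{1}{2} \cdot 607 \left(-675 + 607\right) = - \frac{35841}{-175568} + \frac{1}{2} \cdot 607 \left(-68\right) = \left(-35841\right) \left(- \frac{1}{175568}\right) - 20638 = \frac{35841}{175568} - 20638 = - \frac{3623336543}{175568}$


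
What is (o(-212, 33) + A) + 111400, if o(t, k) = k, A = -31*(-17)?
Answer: 111960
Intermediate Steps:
A = 527
(o(-212, 33) + A) + 111400 = (33 + 527) + 111400 = 560 + 111400 = 111960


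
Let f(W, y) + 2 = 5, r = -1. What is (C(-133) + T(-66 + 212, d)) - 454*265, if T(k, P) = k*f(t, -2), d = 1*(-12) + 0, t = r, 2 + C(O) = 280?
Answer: -119594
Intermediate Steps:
C(O) = 278 (C(O) = -2 + 280 = 278)
t = -1
f(W, y) = 3 (f(W, y) = -2 + 5 = 3)
d = -12 (d = -12 + 0 = -12)
T(k, P) = 3*k (T(k, P) = k*3 = 3*k)
(C(-133) + T(-66 + 212, d)) - 454*265 = (278 + 3*(-66 + 212)) - 454*265 = (278 + 3*146) - 120310 = (278 + 438) - 120310 = 716 - 120310 = -119594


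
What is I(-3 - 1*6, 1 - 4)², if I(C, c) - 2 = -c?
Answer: 25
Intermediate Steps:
I(C, c) = 2 - c
I(-3 - 1*6, 1 - 4)² = (2 - (1 - 4))² = (2 - 1*(-3))² = (2 + 3)² = 5² = 25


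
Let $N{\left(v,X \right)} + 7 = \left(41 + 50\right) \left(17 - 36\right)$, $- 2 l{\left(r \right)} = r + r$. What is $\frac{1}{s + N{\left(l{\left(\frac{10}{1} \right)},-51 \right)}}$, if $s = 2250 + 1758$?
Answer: $\frac{1}{2272} \approx 0.00044014$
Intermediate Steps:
$s = 4008$
$l{\left(r \right)} = - r$ ($l{\left(r \right)} = - \frac{r + r}{2} = - \frac{2 r}{2} = - r$)
$N{\left(v,X \right)} = -1736$ ($N{\left(v,X \right)} = -7 + \left(41 + 50\right) \left(17 - 36\right) = -7 + 91 \left(-19\right) = -7 - 1729 = -1736$)
$\frac{1}{s + N{\left(l{\left(\frac{10}{1} \right)},-51 \right)}} = \frac{1}{4008 - 1736} = \frac{1}{2272}$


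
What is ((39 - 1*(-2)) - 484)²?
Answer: 196249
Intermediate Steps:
((39 - 1*(-2)) - 484)² = ((39 + 2) - 484)² = (41 - 484)² = (-443)² = 196249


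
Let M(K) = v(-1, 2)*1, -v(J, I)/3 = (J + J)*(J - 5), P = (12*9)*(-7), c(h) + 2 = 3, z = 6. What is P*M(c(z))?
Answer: 27216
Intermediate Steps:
c(h) = 1 (c(h) = -2 + 3 = 1)
P = -756 (P = 108*(-7) = -756)
v(J, I) = -6*J*(-5 + J) (v(J, I) = -3*(J + J)*(J - 5) = -3*2*J*(-5 + J) = -6*J*(-5 + J))
M(K) = -36 (M(K) = (6*(-1)*(5 - 1*(-1)))*1 = (6*(-1)*(5 + 1))*1 = (6*(-1)*6)*1 = -36*1 = -36)
P*M(c(z)) = -756*(-36) = 27216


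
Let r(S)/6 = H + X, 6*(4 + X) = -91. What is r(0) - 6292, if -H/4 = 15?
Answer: -6767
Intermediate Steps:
X = -115/6 (X = -4 + (1/6)*(-91) = -4 - 91/6 = -115/6 ≈ -19.167)
H = -60 (H = -4*15 = -60)
r(S) = -475 (r(S) = 6*(-60 - 115/6) = 6*(-475/6) = -475)
r(0) - 6292 = -475 - 6292 = -6767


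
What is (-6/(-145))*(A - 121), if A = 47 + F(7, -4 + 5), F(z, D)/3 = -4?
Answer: -516/145 ≈ -3.5586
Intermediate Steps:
F(z, D) = -12 (F(z, D) = 3*(-4) = -12)
A = 35 (A = 47 - 12 = 35)
(-6/(-145))*(A - 121) = (-6/(-145))*(35 - 121) = -6*(-1/145)*(-86) = (6/145)*(-86) = -516/145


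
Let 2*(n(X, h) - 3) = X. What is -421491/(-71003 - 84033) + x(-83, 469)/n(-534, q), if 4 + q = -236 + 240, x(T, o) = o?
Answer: 1377205/1461768 ≈ 0.94215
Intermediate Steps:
q = 0 (q = -4 + (-236 + 240) = -4 + 4 = 0)
n(X, h) = 3 + X/2
-421491/(-71003 - 84033) + x(-83, 469)/n(-534, q) = -421491/(-71003 - 84033) + 469/(3 + (1/2)*(-534)) = -421491/(-155036) + 469/(3 - 267) = -421491*(-1/155036) + 469/(-264) = 60213/22148 + 469*(-1/264) = 60213/22148 - 469/264 = 1377205/1461768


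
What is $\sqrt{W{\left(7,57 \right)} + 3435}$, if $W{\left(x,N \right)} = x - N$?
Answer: $\sqrt{3385} \approx 58.181$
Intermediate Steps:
$\sqrt{W{\left(7,57 \right)} + 3435} = \sqrt{\left(7 - 57\right) + 3435} = \sqrt{-50 + 3435} = \sqrt{3385}$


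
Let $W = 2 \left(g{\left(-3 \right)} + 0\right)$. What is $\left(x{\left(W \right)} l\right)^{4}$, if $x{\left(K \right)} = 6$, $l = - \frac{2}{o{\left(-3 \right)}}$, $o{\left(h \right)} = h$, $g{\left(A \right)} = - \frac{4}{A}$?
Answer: $256$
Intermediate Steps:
$W = \frac{8}{3}$ ($W = 2 \left(- \frac{4}{-3} + 0\right) = 2 \left(\left(-4\right) \left(- \frac{1}{3}\right) + 0\right) = 2 \left(\frac{4}{3} + 0\right) = 2 \cdot \frac{4}{3} = \frac{8}{3} \approx 2.6667$)
$l = \frac{2}{3}$ ($l = - \frac{2}{-3} = \left(-2\right) \left(- \frac{1}{3}\right) = \frac{2}{3} \approx 0.66667$)
$\left(x{\left(W \right)} l\right)^{4} = \left(6 \cdot \frac{2}{3}\right)^{4} = 4^{4} = 256$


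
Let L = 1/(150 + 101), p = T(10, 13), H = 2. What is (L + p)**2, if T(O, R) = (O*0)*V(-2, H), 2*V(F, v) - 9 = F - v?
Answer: 1/63001 ≈ 1.5873e-5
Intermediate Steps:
V(F, v) = 9/2 + F/2 - v/2 (V(F, v) = 9/2 + (F - v)/2 = 9/2 + (F/2 - v/2) = 9/2 + F/2 - v/2)
T(O, R) = 0 (T(O, R) = (O*0)*(9/2 + (1/2)*(-2) - 1/2*2) = 0*(9/2 - 1 - 1) = 0*(5/2) = 0)
p = 0
L = 1/251 ≈ 0.0039841
(L + p)**2 = (1/251 + 0)**2 = (1/251)**2 = 1/63001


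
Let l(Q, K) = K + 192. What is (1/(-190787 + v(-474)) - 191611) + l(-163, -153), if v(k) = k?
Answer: -36640252293/191261 ≈ -1.9157e+5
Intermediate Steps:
l(Q, K) = 192 + K
(1/(-190787 + v(-474)) - 191611) + l(-163, -153) = (1/(-190787 - 474) - 191611) + (192 - 153) = (1/(-191261) - 191611) + 39 = (-1/191261 - 191611) + 39 = -36647711472/191261 + 39 = -36640252293/191261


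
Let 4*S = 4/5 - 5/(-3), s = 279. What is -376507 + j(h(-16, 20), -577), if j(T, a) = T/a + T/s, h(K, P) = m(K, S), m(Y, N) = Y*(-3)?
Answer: -20203737359/53661 ≈ -3.7651e+5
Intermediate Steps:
S = 37/60 (S = (4/5 - 5/(-3))/4 = (4*(⅕) - 5*(-⅓))/4 = (⅘ + 5/3)/4 = (¼)*(37/15) = 37/60 ≈ 0.61667)
m(Y, N) = -3*Y
h(K, P) = -3*K
j(T, a) = T/279 + T/a (j(T, a) = T/a + T/279 = T/279 + T/a)
-376507 + j(h(-16, 20), -577) = -376507 + ((-3*(-16))/279 - 3*(-16)/(-577)) = -376507 + ((1/279)*48 + 48*(-1/577)) = -376507 + (16/93 - 48/577) = -376507 + 4768/53661 = -20203737359/53661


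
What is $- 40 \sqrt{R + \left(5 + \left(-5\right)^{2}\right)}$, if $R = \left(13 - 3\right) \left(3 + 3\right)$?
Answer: $- 120 \sqrt{10} \approx -379.47$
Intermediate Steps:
$R = 60$ ($R = 10 \cdot 6 = 60$)
$- 40 \sqrt{R + \left(5 + \left(-5\right)^{2}\right)} = - 40 \sqrt{60 + \left(5 + \left(-5\right)^{2}\right)} = - 40 \sqrt{60 + \left(5 + 25\right)} = - 40 \sqrt{60 + 30} = - 40 \sqrt{90} = - 40 \cdot 3 \sqrt{10} = - 120 \sqrt{10}$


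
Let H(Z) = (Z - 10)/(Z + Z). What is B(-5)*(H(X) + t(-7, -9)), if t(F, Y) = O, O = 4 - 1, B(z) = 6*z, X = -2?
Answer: -180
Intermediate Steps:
H(Z) = (-10 + Z)/(2*Z) (H(Z) = (-10 + Z)/((2*Z)) = (-10 + Z)*(1/(2*Z)) = (-10 + Z)/(2*Z))
O = 3
t(F, Y) = 3
B(-5)*(H(X) + t(-7, -9)) = (6*(-5))*((1/2)*(-10 - 2)/(-2) + 3) = -30*((1/2)*(-1/2)*(-12) + 3) = -30*(3 + 3) = -30*6 = -180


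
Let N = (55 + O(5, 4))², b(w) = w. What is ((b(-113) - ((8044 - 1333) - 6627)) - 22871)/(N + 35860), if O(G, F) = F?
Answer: -23068/39341 ≈ -0.58636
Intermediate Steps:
N = 3481 (N = (55 + 4)² = 59² = 3481)
((b(-113) - ((8044 - 1333) - 6627)) - 22871)/(N + 35860) = ((-113 - ((8044 - 1333) - 6627)) - 22871)/(3481 + 35860) = ((-113 - (6711 - 6627)) - 22871)/39341 = ((-113 - 1*84) - 22871)*(1/39341) = ((-113 - 84) - 22871)*(1/39341) = (-197 - 22871)*(1/39341) = -23068*1/39341 = -23068/39341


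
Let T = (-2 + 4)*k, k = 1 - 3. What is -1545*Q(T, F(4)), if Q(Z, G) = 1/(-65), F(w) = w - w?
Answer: 309/13 ≈ 23.769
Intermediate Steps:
F(w) = 0
k = -2
T = -4 (T = (-2 + 4)*(-2) = 2*(-2) = -4)
Q(Z, G) = -1/65
-1545*Q(T, F(4)) = -1545*(-1/65) = 309/13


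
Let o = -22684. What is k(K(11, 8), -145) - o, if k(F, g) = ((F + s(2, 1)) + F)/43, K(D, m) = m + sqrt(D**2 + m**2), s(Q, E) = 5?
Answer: 975433/43 + 2*sqrt(185)/43 ≈ 22685.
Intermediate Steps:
k(F, g) = 5/43 + 2*F/43 (k(F, g) = ((F + 5) + F)/43 = ((5 + F) + F)*(1/43) = (5 + 2*F)*(1/43) = 5/43 + 2*F/43)
k(K(11, 8), -145) - o = (5/43 + 2*(8 + sqrt(11**2 + 8**2))/43) - 1*(-22684) = (5/43 + 2*(8 + sqrt(121 + 64))/43) + 22684 = (5/43 + 2*(8 + sqrt(185))/43) + 22684 = (5/43 + (16/43 + 2*sqrt(185)/43)) + 22684 = (21/43 + 2*sqrt(185)/43) + 22684 = 975433/43 + 2*sqrt(185)/43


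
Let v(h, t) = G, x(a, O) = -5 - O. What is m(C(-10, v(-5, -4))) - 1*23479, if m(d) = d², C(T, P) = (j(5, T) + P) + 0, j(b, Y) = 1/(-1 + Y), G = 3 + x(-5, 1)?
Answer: -2839803/121 ≈ -23469.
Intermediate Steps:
G = -3 (G = 3 + (-5 - 1*1) = 3 + (-5 - 1) = 3 - 6 = -3)
v(h, t) = -3
C(T, P) = P + 1/(-1 + T) (C(T, P) = (1/(-1 + T) + P) + 0 = (P + 1/(-1 + T)) + 0 = P + 1/(-1 + T))
m(C(-10, v(-5, -4))) - 1*23479 = ((1 - 3*(-1 - 10))/(-1 - 10))² - 1*23479 = ((1 - 3*(-11))/(-11))² - 23479 = (-(1 + 33)/11)² - 23479 = (-1/11*34)² - 23479 = (-34/11)² - 23479 = 1156/121 - 23479 = -2839803/121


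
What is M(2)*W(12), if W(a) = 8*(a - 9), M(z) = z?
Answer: 48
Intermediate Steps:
W(a) = -72 + 8*a (W(a) = 8*(-9 + a) = -72 + 8*a)
M(2)*W(12) = 2*(-72 + 8*12) = 2*(-72 + 96) = 2*24 = 48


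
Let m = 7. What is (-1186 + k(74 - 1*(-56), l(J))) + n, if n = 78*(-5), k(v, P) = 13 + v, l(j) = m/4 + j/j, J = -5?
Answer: -1433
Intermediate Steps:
l(j) = 11/4 (l(j) = 7/4 + j/j = 7*(¼) + 1 = 7/4 + 1 = 11/4)
n = -390
(-1186 + k(74 - 1*(-56), l(J))) + n = (-1186 + (13 + (74 - 1*(-56)))) - 390 = (-1186 + (13 + (74 + 56))) - 390 = (-1186 + (13 + 130)) - 390 = (-1186 + 143) - 390 = -1043 - 390 = -1433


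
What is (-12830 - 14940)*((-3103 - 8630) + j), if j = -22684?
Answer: 955760090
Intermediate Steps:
(-12830 - 14940)*((-3103 - 8630) + j) = (-12830 - 14940)*((-3103 - 8630) - 22684) = -27770*(-11733 - 22684) = -27770*(-34417) = 955760090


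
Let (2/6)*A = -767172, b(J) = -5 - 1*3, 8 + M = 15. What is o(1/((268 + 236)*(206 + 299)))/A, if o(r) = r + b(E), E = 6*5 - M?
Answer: 2036159/585781852320 ≈ 3.4760e-6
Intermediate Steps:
M = 7 (M = -8 + 15 = 7)
E = 23 (E = 6*5 - 1*7 = 30 - 7 = 23)
b(J) = -8 (b(J) = -5 - 3 = -8)
o(r) = -8 + r (o(r) = r - 8 = -8 + r)
A = -2301516 (A = 3*(-767172) = -2301516)
o(1/((268 + 236)*(206 + 299)))/A = (-8 + 1/((268 + 236)*(206 + 299)))/(-2301516) = (-8 + 1/(504*505))*(-1/2301516) = (-8 + 1/254520)*(-1/2301516) = -2036159/254520*(-1/2301516) = 2036159/585781852320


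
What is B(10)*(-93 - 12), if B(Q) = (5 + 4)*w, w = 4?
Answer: -3780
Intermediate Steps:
B(Q) = 36 (B(Q) = (5 + 4)*4 = 9*4 = 36)
B(10)*(-93 - 12) = 36*(-93 - 12) = 36*(-105) = -3780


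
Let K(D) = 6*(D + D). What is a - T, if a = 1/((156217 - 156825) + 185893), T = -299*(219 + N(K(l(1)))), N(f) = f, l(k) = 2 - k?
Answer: 12797449666/185285 ≈ 69069.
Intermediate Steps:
K(D) = 12*D (K(D) = 6*(2*D) = 12*D)
T = -69069 (T = -299*(219 + 12*(2 - 1*1)) = -299*(219 + 12*(2 - 1)) = -299*(219 + 12*1) = -299*(219 + 12) = -299*231 = -69069)
a = 1/185285 (a = 1/(-608 + 185893) = 1/185285 ≈ 5.3971e-6)
a - T = 1/185285 - 1*(-69069) = 1/185285 + 69069 = 12797449666/185285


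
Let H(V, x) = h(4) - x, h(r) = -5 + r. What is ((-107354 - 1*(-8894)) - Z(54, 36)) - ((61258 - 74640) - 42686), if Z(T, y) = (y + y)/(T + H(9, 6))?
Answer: -1992496/47 ≈ -42394.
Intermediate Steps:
H(V, x) = -1 - x (H(V, x) = (-5 + 4) - x = -1 - x)
Z(T, y) = 2*y/(-7 + T) (Z(T, y) = (y + y)/(T + (-1 - 1*6)) = (2*y)/(T + (-1 - 6)) = (2*y)/(T - 7) = (2*y)/(-7 + T) = 2*y/(-7 + T))
((-107354 - 1*(-8894)) - Z(54, 36)) - ((61258 - 74640) - 42686) = ((-107354 - 1*(-8894)) - 2*36/(-7 + 54)) - ((61258 - 74640) - 42686) = ((-107354 + 8894) - 2*36/47) - (-13382 - 42686) = (-98460 - 2*36/47) - 1*(-56068) = (-98460 - 1*72/47) + 56068 = (-98460 - 72/47) + 56068 = -4627692/47 + 56068 = -1992496/47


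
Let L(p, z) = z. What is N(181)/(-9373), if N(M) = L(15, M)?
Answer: -181/9373 ≈ -0.019311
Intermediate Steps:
N(M) = M
N(181)/(-9373) = 181/(-9373) = 181*(-1/9373) = -181/9373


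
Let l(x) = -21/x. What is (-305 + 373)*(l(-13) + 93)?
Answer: 83640/13 ≈ 6433.8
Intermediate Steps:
(-305 + 373)*(l(-13) + 93) = (-305 + 373)*(-21/(-13) + 93) = 68*(-21*(-1/13) + 93) = 68*(21/13 + 93) = 68*(1230/13) = 83640/13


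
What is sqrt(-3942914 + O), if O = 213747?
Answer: I*sqrt(3729167) ≈ 1931.1*I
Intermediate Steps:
sqrt(-3942914 + O) = sqrt(-3942914 + 213747) = sqrt(-3729167) = I*sqrt(3729167)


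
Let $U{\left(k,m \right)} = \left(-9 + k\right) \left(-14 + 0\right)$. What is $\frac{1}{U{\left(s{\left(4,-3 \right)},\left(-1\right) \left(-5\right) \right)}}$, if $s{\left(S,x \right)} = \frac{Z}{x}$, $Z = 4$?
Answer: $\frac{3}{434} \approx 0.0069124$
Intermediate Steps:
$s{\left(S,x \right)} = \frac{4}{x}$
$U{\left(k,m \right)} = 126 - 14 k$ ($U{\left(k,m \right)} = \left(-9 + k\right) \left(-14\right) = 126 - 14 k$)
$\frac{1}{U{\left(s{\left(4,-3 \right)},\left(-1\right) \left(-5\right) \right)}} = \frac{1}{126 - 14 \frac{4}{-3}} = \frac{1}{126 - 14 \cdot 4 \left(- \frac{1}{3}\right)} = \frac{1}{126 - - \frac{56}{3}} = \frac{1}{126 + \frac{56}{3}} = \frac{1}{\frac{434}{3}} = \frac{3}{434}$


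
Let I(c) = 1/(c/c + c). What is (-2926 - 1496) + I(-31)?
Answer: -132661/30 ≈ -4422.0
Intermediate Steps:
I(c) = 1/(1 + c)
(-2926 - 1496) + I(-31) = (-2926 - 1496) + 1/(1 - 31) = -4422 + 1/(-30) = -4422 - 1/30 = -132661/30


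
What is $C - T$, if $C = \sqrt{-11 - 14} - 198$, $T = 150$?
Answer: $-348 + 5 i \approx -348.0 + 5.0 i$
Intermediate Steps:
$C = -198 + 5 i$ ($C = \sqrt{-25} - 198 = 5 i - 198 = -198 + 5 i \approx -198.0 + 5.0 i$)
$C - T = \left(-198 + 5 i\right) - 150 = -348 + 5 i$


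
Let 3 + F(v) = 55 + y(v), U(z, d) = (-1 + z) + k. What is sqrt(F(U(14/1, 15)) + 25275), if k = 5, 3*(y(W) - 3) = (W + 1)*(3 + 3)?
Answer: 2*sqrt(6342) ≈ 159.27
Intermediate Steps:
y(W) = 5 + 2*W (y(W) = 3 + ((W + 1)*(3 + 3))/3 = 3 + ((1 + W)*6)/3 = 3 + (6 + 6*W)/3 = 3 + (2 + 2*W) = 5 + 2*W)
U(z, d) = 4 + z (U(z, d) = (-1 + z) + 5 = 4 + z)
F(v) = 57 + 2*v (F(v) = -3 + (55 + (5 + 2*v)) = -3 + (60 + 2*v) = 57 + 2*v)
sqrt(F(U(14/1, 15)) + 25275) = sqrt((57 + 2*(4 + 14/1)) + 25275) = sqrt((57 + 2*(4 + 14*1)) + 25275) = sqrt((57 + 2*(4 + 14)) + 25275) = sqrt((57 + 2*18) + 25275) = sqrt((57 + 36) + 25275) = sqrt(93 + 25275) = sqrt(25368) = 2*sqrt(6342)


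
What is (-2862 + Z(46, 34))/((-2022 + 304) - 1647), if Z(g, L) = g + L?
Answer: 2782/3365 ≈ 0.82675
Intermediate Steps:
Z(g, L) = L + g
(-2862 + Z(46, 34))/((-2022 + 304) - 1647) = (-2862 + (34 + 46))/((-2022 + 304) - 1647) = (-2862 + 80)/(-1718 - 1647) = -2782/(-3365) = -2782*(-1/3365) = 2782/3365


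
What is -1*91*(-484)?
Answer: 44044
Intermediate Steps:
-1*91*(-484) = -91*(-484) = 44044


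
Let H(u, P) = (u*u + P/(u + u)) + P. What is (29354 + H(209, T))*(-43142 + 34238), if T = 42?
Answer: -135991807056/209 ≈ -6.5068e+8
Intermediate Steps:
H(u, P) = P + u² + P/(2*u) (H(u, P) = (u² + P/((2*u))) + P = (u² + (1/(2*u))*P) + P = (u² + P/(2*u)) + P = P + u² + P/(2*u))
(29354 + H(209, T))*(-43142 + 34238) = (29354 + (42 + 209² + (½)*42/209))*(-43142 + 34238) = (29354 + (42 + 43681 + (½)*42*(1/209)))*(-8904) = (29354 + (42 + 43681 + 21/209))*(-8904) = (29354 + 9138128/209)*(-8904) = (15273114/209)*(-8904) = -135991807056/209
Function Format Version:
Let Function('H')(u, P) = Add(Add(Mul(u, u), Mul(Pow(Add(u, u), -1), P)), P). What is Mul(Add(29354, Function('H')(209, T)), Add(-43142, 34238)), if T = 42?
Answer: Rational(-135991807056, 209) ≈ -6.5068e+8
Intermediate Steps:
Function('H')(u, P) = Add(P, Pow(u, 2), Mul(Rational(1, 2), P, Pow(u, -1))) (Function('H')(u, P) = Add(Add(Pow(u, 2), Mul(Pow(Mul(2, u), -1), P)), P) = Add(Add(Pow(u, 2), Mul(Mul(Rational(1, 2), Pow(u, -1)), P)), P) = Add(Add(Pow(u, 2), Mul(Rational(1, 2), P, Pow(u, -1))), P) = Add(P, Pow(u, 2), Mul(Rational(1, 2), P, Pow(u, -1))))
Mul(Add(29354, Function('H')(209, T)), Add(-43142, 34238)) = Mul(Add(29354, Add(42, Pow(209, 2), Mul(Rational(1, 2), 42, Pow(209, -1)))), Add(-43142, 34238)) = Mul(Add(29354, Add(42, 43681, Mul(Rational(1, 2), 42, Rational(1, 209)))), -8904) = Mul(Add(29354, Add(42, 43681, Rational(21, 209))), -8904) = Mul(Add(29354, Rational(9138128, 209)), -8904) = Mul(Rational(15273114, 209), -8904) = Rational(-135991807056, 209)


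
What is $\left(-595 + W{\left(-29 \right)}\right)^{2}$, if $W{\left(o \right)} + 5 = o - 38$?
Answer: $444889$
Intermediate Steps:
$W{\left(o \right)} = -43 + o$ ($W{\left(o \right)} = -5 + \left(o - 38\right) = -5 + \left(-38 + o\right) = -43 + o$)
$\left(-595 + W{\left(-29 \right)}\right)^{2} = \left(-595 - 72\right)^{2} = \left(-667\right)^{2} = 444889$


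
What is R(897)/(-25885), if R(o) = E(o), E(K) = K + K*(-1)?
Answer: 0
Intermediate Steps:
E(K) = 0 (E(K) = K - K = 0)
R(o) = 0
R(897)/(-25885) = 0/(-25885) = 0*(-1/25885) = 0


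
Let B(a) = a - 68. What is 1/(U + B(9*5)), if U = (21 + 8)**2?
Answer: 1/818 ≈ 0.0012225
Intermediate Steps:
B(a) = -68 + a
U = 841 (U = 29**2 = 841)
1/(U + B(9*5)) = 1/(841 + (-68 + 9*5)) = 1/(841 + (-68 + 45)) = 1/(841 - 23) = 1/818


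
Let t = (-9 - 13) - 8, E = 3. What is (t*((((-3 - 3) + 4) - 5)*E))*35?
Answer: 22050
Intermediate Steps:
t = -30 (t = -22 - 8 = -30)
(t*((((-3 - 3) + 4) - 5)*E))*35 = -30*(((-3 - 3) + 4) - 5)*3*35 = -30*((-6 + 4) - 5)*3*35 = -30*(-2 - 5)*3*35 = -(-210)*3*35 = -30*(-21)*35 = 630*35 = 22050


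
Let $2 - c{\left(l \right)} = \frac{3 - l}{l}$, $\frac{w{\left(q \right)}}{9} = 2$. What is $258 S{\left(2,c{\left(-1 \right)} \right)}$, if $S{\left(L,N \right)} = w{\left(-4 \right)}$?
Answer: $4644$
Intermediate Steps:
$w{\left(q \right)} = 18$ ($w{\left(q \right)} = 9 \cdot 2 = 18$)
$c{\left(l \right)} = 2 - \frac{3 - l}{l}$
$S{\left(L,N \right)} = 18$
$258 S{\left(2,c{\left(-1 \right)} \right)} = 258 \cdot 18 = 4644$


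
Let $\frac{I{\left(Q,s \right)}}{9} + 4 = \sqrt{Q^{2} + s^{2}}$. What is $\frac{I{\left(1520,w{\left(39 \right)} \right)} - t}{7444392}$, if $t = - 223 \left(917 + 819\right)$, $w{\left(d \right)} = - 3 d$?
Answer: $\frac{96773}{1861098} + \frac{3 \sqrt{2324089}}{2481464} \approx 0.053841$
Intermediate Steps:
$I{\left(Q,s \right)} = -36 + 9 \sqrt{Q^{2} + s^{2}}$
$t = -387128$ ($t = \left(-223\right) 1736 = -387128$)
$\frac{I{\left(1520,w{\left(39 \right)} \right)} - t}{7444392} = \frac{\left(-36 + 9 \sqrt{1520^{2} + \left(\left(-3\right) 39\right)^{2}}\right) - -387128}{7444392} = \left(\left(-36 + 9 \sqrt{2310400 + \left(-117\right)^{2}}\right) + 387128\right) \frac{1}{7444392} = \left(\left(-36 + 9 \sqrt{2310400 + 13689}\right) + 387128\right) \frac{1}{7444392} = \left(\left(-36 + 9 \sqrt{2324089}\right) + 387128\right) \frac{1}{7444392} = \left(387092 + 9 \sqrt{2324089}\right) \frac{1}{7444392} = \frac{96773}{1861098} + \frac{3 \sqrt{2324089}}{2481464}$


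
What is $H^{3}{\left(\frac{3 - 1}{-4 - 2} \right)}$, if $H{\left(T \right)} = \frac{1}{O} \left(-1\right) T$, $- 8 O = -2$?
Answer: $\frac{64}{27} \approx 2.3704$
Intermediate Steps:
$O = \frac{1}{4}$ ($O = \left(- \frac{1}{8}\right) \left(-2\right) = \frac{1}{4} \approx 0.25$)
$H{\left(T \right)} = - 4 T$ ($H{\left(T \right)} = \frac{1}{\frac{1}{4}} \left(-1\right) T = 4 \left(-1\right) T = - 4 T$)
$H^{3}{\left(\frac{3 - 1}{-4 - 2} \right)} = \left(- 4 \frac{3 - 1}{-4 - 2}\right)^{3} = \left(- 4 \frac{2}{-6}\right)^{3} = \left(- 4 \cdot 2 \left(- \frac{1}{6}\right)\right)^{3} = \left(\left(-4\right) \left(- \frac{1}{3}\right)\right)^{3} = \left(\frac{4}{3}\right)^{3} = \frac{64}{27}$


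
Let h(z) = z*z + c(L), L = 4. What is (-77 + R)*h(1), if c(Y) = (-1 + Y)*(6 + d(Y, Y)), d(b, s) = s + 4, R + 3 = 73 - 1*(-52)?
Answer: 1935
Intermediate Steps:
R = 122 (R = -3 + (73 - 1*(-52)) = -3 + (73 + 52) = -3 + 125 = 122)
d(b, s) = 4 + s
c(Y) = (-1 + Y)*(10 + Y) (c(Y) = (-1 + Y)*(6 + (4 + Y)) = (-1 + Y)*(10 + Y))
h(z) = 42 + z² (h(z) = z*z + (-10 + 4² + 9*4) = z² + (-10 + 16 + 36) = z² + 42 = 42 + z²)
(-77 + R)*h(1) = (-77 + 122)*(42 + 1²) = 45*(42 + 1) = 45*43 = 1935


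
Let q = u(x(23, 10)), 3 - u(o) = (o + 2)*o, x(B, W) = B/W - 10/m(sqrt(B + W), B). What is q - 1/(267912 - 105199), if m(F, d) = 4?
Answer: 13667867/4067825 ≈ 3.3600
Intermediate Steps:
x(B, W) = -5/2 + B/W (x(B, W) = B/W - 10/4 = B/W - 10*1/4 = B/W - 5/2 = -5/2 + B/W)
u(o) = 3 - o*(2 + o) (u(o) = 3 - (o + 2)*o = 3 - (2 + o)*o = 3 - o*(2 + o))
q = 84/25 (q = 3 - (-5/2 + 23/10)**2 - 2*(-5/2 + 23/10) = 3 - (-1/5)**2 - 2*(-1/5) = 3 - 1*1/25 + 2/5 = 3 - 1/25 + 2/5 = 84/25 ≈ 3.3600)
q - 1/(267912 - 105199) = 84/25 - 1/(267912 - 105199) = 84/25 - 1/162713 = 13667867/4067825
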